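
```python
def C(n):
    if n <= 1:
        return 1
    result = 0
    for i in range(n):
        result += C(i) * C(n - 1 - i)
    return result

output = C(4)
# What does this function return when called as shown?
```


C(4)
= sum of C(i) * C(4-1-i) for i in 0..3
First compute sub-values bottom-up:
  C(0) = 1, C(1) = 1
  C(2) = 1*1 + 1*1 = 2
  C(3) = 1*2 + 1*1 + 2*1 = 5
Now C(4):
  C(0)*C(3) = 1*5 = 5
  C(1)*C(2) = 1*2 = 2
  C(2)*C(1) = 2*1 = 2
  C(3)*C(0) = 5*1 = 5
= 5 + 2 + 2 + 5
= 14


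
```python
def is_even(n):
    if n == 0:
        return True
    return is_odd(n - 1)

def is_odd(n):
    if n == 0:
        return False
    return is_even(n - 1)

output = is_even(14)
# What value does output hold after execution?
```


is_even(14)
= is_odd(13)
= is_even(12)
= is_odd(11)
= is_even(10)
= is_odd(9)
= is_even(8)
= is_odd(7)
= is_even(6)
= is_odd(5)
= is_even(4)
= is_odd(3)
= is_even(2)
= is_odd(1)
= is_even(0)
n == 0: return True
= True


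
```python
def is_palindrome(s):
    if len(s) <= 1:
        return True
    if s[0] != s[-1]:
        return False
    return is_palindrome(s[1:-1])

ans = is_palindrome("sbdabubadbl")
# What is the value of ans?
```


is_palindrome("sbdabubadbl")
"sbdabubadbl": s[0]='s' != s[-1]='l' -> False
= False


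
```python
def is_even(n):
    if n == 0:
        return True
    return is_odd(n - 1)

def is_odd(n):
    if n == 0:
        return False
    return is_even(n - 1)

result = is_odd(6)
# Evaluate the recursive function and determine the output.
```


is_odd(6)
= is_even(5)
= is_odd(4)
= is_even(3)
= is_odd(2)
= is_even(1)
= is_odd(0)
n == 0: return False
= False


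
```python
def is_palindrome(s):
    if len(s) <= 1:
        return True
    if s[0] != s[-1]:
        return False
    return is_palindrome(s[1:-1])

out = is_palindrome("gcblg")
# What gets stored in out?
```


is_palindrome("gcblg")
"gcblg": s[0]='g' == s[-1]='g' -> is_palindrome("cbl")
"cbl": s[0]='c' != s[-1]='l' -> False
= False


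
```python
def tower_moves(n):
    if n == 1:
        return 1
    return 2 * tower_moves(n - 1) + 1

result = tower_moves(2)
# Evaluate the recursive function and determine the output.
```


tower_moves(2)
= 2 * tower_moves(1) + 1
Now compute bottom-up:
tower_moves(1) = 1
tower_moves(2) = 2 * 1 + 1 = 3
= 3


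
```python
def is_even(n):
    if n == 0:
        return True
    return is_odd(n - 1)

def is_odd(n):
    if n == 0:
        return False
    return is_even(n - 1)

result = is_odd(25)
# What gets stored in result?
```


is_odd(25)
= is_even(24)
= is_odd(23)
= is_even(22)
= is_odd(21)
= is_even(20)
= is_odd(19)
= is_even(18)
= is_odd(17)
= is_even(16)
= is_odd(15)
= is_even(14)
= is_odd(13)
= is_even(12)
= is_odd(11)
= is_even(10)
= is_odd(9)
= is_even(8)
= is_odd(7)
= is_even(6)
= is_odd(5)
= is_even(4)
= is_odd(3)
= is_even(2)
= is_odd(1)
= is_even(0)
n == 0: return True
= True


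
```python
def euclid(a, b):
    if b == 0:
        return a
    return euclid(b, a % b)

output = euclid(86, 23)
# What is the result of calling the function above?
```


euclid(86, 23)
= euclid(23, 86 % 23) = euclid(23, 17)
= euclid(17, 23 % 17) = euclid(17, 6)
= euclid(6, 17 % 6) = euclid(6, 5)
= euclid(5, 6 % 5) = euclid(5, 1)
= euclid(1, 5 % 1) = euclid(1, 0)
b == 0, return a = 1


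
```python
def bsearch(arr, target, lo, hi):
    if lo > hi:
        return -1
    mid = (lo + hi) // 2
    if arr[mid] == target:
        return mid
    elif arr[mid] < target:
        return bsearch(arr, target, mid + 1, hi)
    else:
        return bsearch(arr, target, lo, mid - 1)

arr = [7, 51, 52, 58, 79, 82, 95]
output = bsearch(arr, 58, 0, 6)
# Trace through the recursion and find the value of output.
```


bsearch(arr, 58, 0, 6)
lo=0, hi=6, mid=3, arr[mid]=58
arr[3] == 58, found at index 3
= 3


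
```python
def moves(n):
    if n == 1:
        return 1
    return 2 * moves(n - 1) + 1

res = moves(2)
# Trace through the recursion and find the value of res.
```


moves(2)
= 2 * moves(1) + 1
Now compute bottom-up:
moves(1) = 1
moves(2) = 2 * 1 + 1 = 3
= 3


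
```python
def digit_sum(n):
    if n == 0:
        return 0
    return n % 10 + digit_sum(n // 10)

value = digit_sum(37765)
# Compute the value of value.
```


digit_sum(37765)
= 5 + digit_sum(3776)
= 5 + 6 + digit_sum(377)
= 5 + 6 + 7 + digit_sum(37)
= 5 + 6 + 7 + 7 + digit_sum(3)
= 5 + 6 + 7 + 7 + 3 + digit_sum(0)
= 5 + 6 + 7 + 7 + 3 + 0
= 28


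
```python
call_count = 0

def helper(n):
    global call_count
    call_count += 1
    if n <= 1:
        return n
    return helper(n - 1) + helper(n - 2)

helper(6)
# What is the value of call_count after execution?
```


helper(6) calls helper(5) and helper(4); each non-base call branches into two more.
Let C(k) = total number of calls made by helper(k), including the call to helper(k) itself.
Base cases: C(0) = 1, C(1) = 1
Recurrence: C(k) = 1 + C(k-1) + C(k-2)
  C(2) = 1 + C(1) + C(0) = 1 + 1 + 1 = 3
  C(3) = 1 + C(2) + C(1) = 1 + 3 + 1 = 5
  C(4) = 1 + C(3) + C(2) = 1 + 5 + 3 = 9
  C(5) = 1 + C(4) + C(3) = 1 + 9 + 5 = 15
  C(6) = 1 + C(5) + C(4) = 1 + 15 + 9 = 25
Total calls = C(6) = 25


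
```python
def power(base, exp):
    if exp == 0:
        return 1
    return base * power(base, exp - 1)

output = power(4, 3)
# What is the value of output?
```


power(4, 3)
= 4 * power(4, 2)
= 4 * 4 * power(4, 1)
= 4 * 4 * 4 * power(4, 0)
= 4 * 4 * 4 * 1
= 64


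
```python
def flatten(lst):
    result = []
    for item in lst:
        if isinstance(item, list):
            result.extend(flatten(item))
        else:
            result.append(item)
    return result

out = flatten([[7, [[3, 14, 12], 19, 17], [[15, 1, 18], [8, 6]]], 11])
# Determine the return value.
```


flatten([[7, [[3, 14, 12], 19, 17], [[15, 1, 18], [8, 6]]], 11])
Processing each element:
  [7, [[3, 14, 12], 19, 17], [[15, 1, 18], [8, 6]]] is a list -> flatten recursively -> [7, 3, 14, 12, 19, 17, 15, 1, 18, 8, 6]
  11 is not a list -> append 11
= [7, 3, 14, 12, 19, 17, 15, 1, 18, 8, 6, 11]


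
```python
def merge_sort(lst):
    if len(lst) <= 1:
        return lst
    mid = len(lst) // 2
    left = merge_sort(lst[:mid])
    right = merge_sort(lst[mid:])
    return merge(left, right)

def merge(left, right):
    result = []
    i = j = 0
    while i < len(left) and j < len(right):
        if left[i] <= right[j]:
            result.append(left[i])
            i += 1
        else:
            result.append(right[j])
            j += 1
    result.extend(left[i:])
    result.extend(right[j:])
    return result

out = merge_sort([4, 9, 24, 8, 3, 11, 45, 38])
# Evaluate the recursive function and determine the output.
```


merge_sort([4, 9, 24, 8, 3, 11, 45, 38])
Split into [4, 9, 24, 8] and [3, 11, 45, 38]
Left sorted: [4, 8, 9, 24]
Right sorted: [3, 11, 38, 45]
Merge [4, 8, 9, 24] and [3, 11, 38, 45]
= [3, 4, 8, 9, 11, 24, 38, 45]


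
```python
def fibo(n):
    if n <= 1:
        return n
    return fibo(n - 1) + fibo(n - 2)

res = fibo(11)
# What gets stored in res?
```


fibo(11)
= fibo(10) + fibo(9)
= (fibo(9) + fibo(8)) + fibo(9)
Computing bottom-up: fibo(0)=0, fibo(1)=1, fibo(2)=1, fibo(3)=2, fibo(4)=3, fibo(5)=5, fibo(6)=8, fibo(7)=13, fibo(8)=21, fibo(9)=34, fibo(10)=55, fibo(11)=89
= 89


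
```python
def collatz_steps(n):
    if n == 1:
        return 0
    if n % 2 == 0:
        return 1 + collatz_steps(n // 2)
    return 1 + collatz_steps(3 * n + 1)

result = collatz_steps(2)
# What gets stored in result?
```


collatz_steps(2)
2 is even -> collatz_steps(1)
Reached 1 after 1 steps
= 1


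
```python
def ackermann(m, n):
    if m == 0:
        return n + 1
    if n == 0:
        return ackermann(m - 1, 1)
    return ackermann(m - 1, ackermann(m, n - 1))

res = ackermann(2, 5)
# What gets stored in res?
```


ackermann(2, 5)
= ackermann(1, ackermann(2, 4))
First compute ackermann(2, 4) = 11
= ackermann(1, 11)
= 13


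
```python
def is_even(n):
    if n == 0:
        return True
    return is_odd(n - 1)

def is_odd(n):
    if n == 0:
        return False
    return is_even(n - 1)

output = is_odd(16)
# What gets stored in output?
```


is_odd(16)
= is_even(15)
= is_odd(14)
= is_even(13)
= is_odd(12)
= is_even(11)
= is_odd(10)
= is_even(9)
= is_odd(8)
= is_even(7)
= is_odd(6)
= is_even(5)
= is_odd(4)
= is_even(3)
= is_odd(2)
= is_even(1)
= is_odd(0)
n == 0: return False
= False


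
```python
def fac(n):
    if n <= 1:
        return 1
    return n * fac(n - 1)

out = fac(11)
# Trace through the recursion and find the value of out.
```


fac(11)
= 11 * fac(10)
= 11 * 10 * fac(9)
= 11 * 10 * 9 * fac(8)
= 11 * 10 * 9 * 8 * fac(7)
= 11 * 10 * 9 * 8 * 7 * fac(6)
= 11 * 10 * 9 * 8 * 7 * 6 * fac(5)
= 11 * 10 * 9 * 8 * 7 * 6 * 5 * fac(4)
= 11 * 10 * 9 * 8 * 7 * 6 * 5 * 4 * fac(3)
= 11 * 10 * 9 * 8 * 7 * 6 * 5 * 4 * 3 * fac(2)
= 11 * 10 * 9 * 8 * 7 * 6 * 5 * 4 * 3 * 2 * fac(1)
= 11 * 10 * 9 * 8 * 7 * 6 * 5 * 4 * 3 * 2 * 1
= 39916800


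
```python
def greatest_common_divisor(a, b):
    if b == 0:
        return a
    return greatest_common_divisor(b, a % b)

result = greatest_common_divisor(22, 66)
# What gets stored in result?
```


greatest_common_divisor(22, 66)
= greatest_common_divisor(66, 22 % 66) = greatest_common_divisor(66, 22)
= greatest_common_divisor(22, 66 % 22) = greatest_common_divisor(22, 0)
b == 0, return a = 22


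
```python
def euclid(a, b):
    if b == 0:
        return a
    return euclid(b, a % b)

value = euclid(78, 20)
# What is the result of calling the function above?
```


euclid(78, 20)
= euclid(20, 78 % 20) = euclid(20, 18)
= euclid(18, 20 % 18) = euclid(18, 2)
= euclid(2, 18 % 2) = euclid(2, 0)
b == 0, return a = 2


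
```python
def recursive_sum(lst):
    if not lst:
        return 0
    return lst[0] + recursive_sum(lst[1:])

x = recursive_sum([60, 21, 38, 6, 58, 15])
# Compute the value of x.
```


recursive_sum([60, 21, 38, 6, 58, 15])
= 60 + recursive_sum([21, 38, 6, 58, 15])
= 60 + 21 + recursive_sum([38, 6, 58, 15])
= 60 + 21 + 38 + recursive_sum([6, 58, 15])
= 60 + 21 + 38 + 6 + recursive_sum([58, 15])
= 60 + 21 + 38 + 6 + 58 + recursive_sum([15])
= 60 + 21 + 38 + 6 + 58 + 15 + recursive_sum([])
= 60 + 21 + 38 + 6 + 58 + 15 + 0
= 198


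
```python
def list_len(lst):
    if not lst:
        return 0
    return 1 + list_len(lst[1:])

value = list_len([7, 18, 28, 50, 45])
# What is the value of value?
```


list_len([7, 18, 28, 50, 45])
= 1 + list_len([18, 28, 50, 45])
= 1 + 1 + list_len([28, 50, 45])
= 1 + 1 + 1 + list_len([50, 45])
= 1 + 1 + 1 + 1 + list_len([45])
= 1 + 1 + 1 + 1 + 1 + list_len([])
= 1 + 1 + 1 + 1 + 1 + 0
= 5


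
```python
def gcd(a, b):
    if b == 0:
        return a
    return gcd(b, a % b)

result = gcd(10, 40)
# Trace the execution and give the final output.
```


gcd(10, 40)
= gcd(40, 10 % 40) = gcd(40, 10)
= gcd(10, 40 % 10) = gcd(10, 0)
b == 0, return a = 10


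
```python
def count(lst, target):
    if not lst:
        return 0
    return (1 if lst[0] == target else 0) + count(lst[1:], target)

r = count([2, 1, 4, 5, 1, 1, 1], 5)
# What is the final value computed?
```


count([2, 1, 4, 5, 1, 1, 1], 5)
lst[0]=2 != 5: 0 + count([1, 4, 5, 1, 1, 1], 5)
lst[0]=1 != 5: 0 + count([4, 5, 1, 1, 1], 5)
lst[0]=4 != 5: 0 + count([5, 1, 1, 1], 5)
lst[0]=5 == 5: 1 + count([1, 1, 1], 5)
lst[0]=1 != 5: 0 + count([1, 1], 5)
lst[0]=1 != 5: 0 + count([1], 5)
lst[0]=1 != 5: 0 + count([], 5)
= 1


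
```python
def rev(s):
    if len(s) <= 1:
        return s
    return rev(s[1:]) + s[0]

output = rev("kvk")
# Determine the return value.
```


rev("kvk")
= rev("vk") + "k"
= rev("k") + "v" + "k"
= "k" + "v" + "k"
= "kvk"


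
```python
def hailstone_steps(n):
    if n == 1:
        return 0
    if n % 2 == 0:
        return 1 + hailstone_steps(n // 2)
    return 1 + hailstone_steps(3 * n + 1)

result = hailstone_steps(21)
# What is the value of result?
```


hailstone_steps(21)
21 is odd -> 3*21+1 = 64 -> hailstone_steps(64)
64 is even -> hailstone_steps(32)
32 is even -> hailstone_steps(16)
16 is even -> hailstone_steps(8)
8 is even -> hailstone_steps(4)
4 is even -> hailstone_steps(2)
2 is even -> hailstone_steps(1)
Reached 1 after 7 steps
= 7


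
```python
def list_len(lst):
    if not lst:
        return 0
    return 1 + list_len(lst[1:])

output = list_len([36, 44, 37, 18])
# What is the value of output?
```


list_len([36, 44, 37, 18])
= 1 + list_len([44, 37, 18])
= 1 + 1 + list_len([37, 18])
= 1 + 1 + 1 + list_len([18])
= 1 + 1 + 1 + 1 + list_len([])
= 1 + 1 + 1 + 1 + 0
= 4


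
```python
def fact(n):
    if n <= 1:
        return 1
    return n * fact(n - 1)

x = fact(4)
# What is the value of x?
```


fact(4)
= 4 * fact(3)
= 4 * 3 * fact(2)
= 4 * 3 * 2 * fact(1)
= 4 * 3 * 2 * 1
= 24


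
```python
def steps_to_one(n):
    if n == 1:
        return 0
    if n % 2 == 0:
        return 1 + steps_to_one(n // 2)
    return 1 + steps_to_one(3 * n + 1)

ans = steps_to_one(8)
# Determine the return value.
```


steps_to_one(8)
8 is even -> steps_to_one(4)
4 is even -> steps_to_one(2)
2 is even -> steps_to_one(1)
Reached 1 after 3 steps
= 3


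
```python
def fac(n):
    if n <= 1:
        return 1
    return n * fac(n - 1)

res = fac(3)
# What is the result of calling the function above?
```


fac(3)
= 3 * fac(2)
= 3 * 2 * fac(1)
= 3 * 2 * 1
= 6


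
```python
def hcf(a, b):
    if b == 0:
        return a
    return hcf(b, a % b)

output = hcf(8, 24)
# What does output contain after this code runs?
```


hcf(8, 24)
= hcf(24, 8 % 24) = hcf(24, 8)
= hcf(8, 24 % 8) = hcf(8, 0)
b == 0, return a = 8


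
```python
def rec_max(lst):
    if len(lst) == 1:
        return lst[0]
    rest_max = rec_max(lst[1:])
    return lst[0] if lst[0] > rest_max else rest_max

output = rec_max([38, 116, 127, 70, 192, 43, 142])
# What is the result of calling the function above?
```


rec_max([38, 116, 127, 70, 192, 43, 142])
= compare 38 with rec_max([116, 127, 70, 192, 43, 142])
= compare 116 with rec_max([127, 70, 192, 43, 142])
= compare 127 with rec_max([70, 192, 43, 142])
= compare 70 with rec_max([192, 43, 142])
= compare 192 with rec_max([43, 142])
= compare 43 with rec_max([142])
Base: rec_max([142]) = 142
compare 43 with 142: max = 142
compare 192 with 142: max = 192
compare 70 with 192: max = 192
compare 127 with 192: max = 192
compare 116 with 192: max = 192
compare 38 with 192: max = 192
= 192


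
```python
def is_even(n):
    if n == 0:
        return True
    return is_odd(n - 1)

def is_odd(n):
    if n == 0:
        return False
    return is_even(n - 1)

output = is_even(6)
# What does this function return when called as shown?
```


is_even(6)
= is_odd(5)
= is_even(4)
= is_odd(3)
= is_even(2)
= is_odd(1)
= is_even(0)
n == 0: return True
= True


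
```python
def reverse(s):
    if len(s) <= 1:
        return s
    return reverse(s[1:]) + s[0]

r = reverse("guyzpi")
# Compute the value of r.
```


reverse("guyzpi")
= reverse("uyzpi") + "g"
= reverse("yzpi") + "u" + "g"
= reverse("zpi") + "y" + "u" + "g"
= reverse("pi") + "z" + "y" + "u" + "g"
= reverse("i") + "p" + "z" + "y" + "u" + "g"
= "i" + "p" + "z" + "y" + "u" + "g"
= "ipzyug"


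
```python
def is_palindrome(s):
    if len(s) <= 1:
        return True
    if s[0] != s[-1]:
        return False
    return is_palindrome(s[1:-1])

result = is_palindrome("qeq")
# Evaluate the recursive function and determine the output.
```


is_palindrome("qeq")
"qeq": s[0]='q' == s[-1]='q' -> is_palindrome("e")
"e": len <= 1 -> True
= True


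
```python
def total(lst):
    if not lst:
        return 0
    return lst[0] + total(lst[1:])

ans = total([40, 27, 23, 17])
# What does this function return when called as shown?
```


total([40, 27, 23, 17])
= 40 + total([27, 23, 17])
= 40 + 27 + total([23, 17])
= 40 + 27 + 23 + total([17])
= 40 + 27 + 23 + 17 + total([])
= 40 + 27 + 23 + 17 + 0
= 107


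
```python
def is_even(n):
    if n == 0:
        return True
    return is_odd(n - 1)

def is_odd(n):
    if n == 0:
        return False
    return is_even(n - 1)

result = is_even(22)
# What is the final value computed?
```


is_even(22)
= is_odd(21)
= is_even(20)
= is_odd(19)
= is_even(18)
= is_odd(17)
= is_even(16)
= is_odd(15)
= is_even(14)
= is_odd(13)
= is_even(12)
= is_odd(11)
= is_even(10)
= is_odd(9)
= is_even(8)
= is_odd(7)
= is_even(6)
= is_odd(5)
= is_even(4)
= is_odd(3)
= is_even(2)
= is_odd(1)
= is_even(0)
n == 0: return True
= True


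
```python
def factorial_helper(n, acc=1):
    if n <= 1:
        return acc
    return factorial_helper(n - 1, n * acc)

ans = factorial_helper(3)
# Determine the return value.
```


factorial_helper(3, 1)
= factorial_helper(2, 3 * 1) = factorial_helper(2, 3)
= factorial_helper(1, 2 * 3) = factorial_helper(1, 6)
n <= 1, return acc = 6


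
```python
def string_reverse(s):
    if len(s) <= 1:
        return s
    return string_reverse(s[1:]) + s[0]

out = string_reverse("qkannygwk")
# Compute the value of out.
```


string_reverse("qkannygwk")
= string_reverse("kannygwk") + "q"
= string_reverse("annygwk") + "k" + "q"
= string_reverse("nnygwk") + "a" + "k" + "q"
= string_reverse("nygwk") + "n" + "a" + "k" + "q"
= string_reverse("ygwk") + "n" + "n" + "a" + "k" + "q"
= string_reverse("gwk") + "y" + "n" + "n" + "a" + "k" + "q"
= string_reverse("wk") + "g" + "y" + "n" + "n" + "a" + "k" + "q"
= string_reverse("k") + "w" + "g" + "y" + "n" + "n" + "a" + "k" + "q"
= "k" + "w" + "g" + "y" + "n" + "n" + "a" + "k" + "q"
= "kwgynnakq"


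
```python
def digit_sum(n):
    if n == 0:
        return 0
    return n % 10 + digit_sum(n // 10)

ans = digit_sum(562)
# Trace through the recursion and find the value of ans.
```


digit_sum(562)
= 2 + digit_sum(56)
= 2 + 6 + digit_sum(5)
= 2 + 6 + 5 + digit_sum(0)
= 2 + 6 + 5 + 0
= 13


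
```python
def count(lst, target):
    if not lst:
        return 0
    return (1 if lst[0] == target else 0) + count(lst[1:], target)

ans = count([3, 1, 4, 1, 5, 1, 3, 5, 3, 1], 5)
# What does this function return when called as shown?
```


count([3, 1, 4, 1, 5, 1, 3, 5, 3, 1], 5)
lst[0]=3 != 5: 0 + count([1, 4, 1, 5, 1, 3, 5, 3, 1], 5)
lst[0]=1 != 5: 0 + count([4, 1, 5, 1, 3, 5, 3, 1], 5)
lst[0]=4 != 5: 0 + count([1, 5, 1, 3, 5, 3, 1], 5)
lst[0]=1 != 5: 0 + count([5, 1, 3, 5, 3, 1], 5)
lst[0]=5 == 5: 1 + count([1, 3, 5, 3, 1], 5)
lst[0]=1 != 5: 0 + count([3, 5, 3, 1], 5)
lst[0]=3 != 5: 0 + count([5, 3, 1], 5)
lst[0]=5 == 5: 1 + count([3, 1], 5)
lst[0]=3 != 5: 0 + count([1], 5)
lst[0]=1 != 5: 0 + count([], 5)
= 2


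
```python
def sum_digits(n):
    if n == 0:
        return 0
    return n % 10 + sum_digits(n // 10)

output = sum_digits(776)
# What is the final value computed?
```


sum_digits(776)
= 6 + sum_digits(77)
= 6 + 7 + sum_digits(7)
= 6 + 7 + 7 + sum_digits(0)
= 6 + 7 + 7 + 0
= 20


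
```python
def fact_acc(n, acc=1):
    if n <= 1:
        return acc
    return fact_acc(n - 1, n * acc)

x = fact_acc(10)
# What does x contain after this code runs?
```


fact_acc(10, 1)
= fact_acc(9, 10 * 1) = fact_acc(9, 10)
= fact_acc(8, 9 * 10) = fact_acc(8, 90)
= fact_acc(7, 8 * 90) = fact_acc(7, 720)
= fact_acc(6, 7 * 720) = fact_acc(6, 5040)
= fact_acc(5, 6 * 5040) = fact_acc(5, 30240)
= fact_acc(4, 5 * 30240) = fact_acc(4, 151200)
= fact_acc(3, 4 * 151200) = fact_acc(3, 604800)
= fact_acc(2, 3 * 604800) = fact_acc(2, 1814400)
= fact_acc(1, 2 * 1814400) = fact_acc(1, 3628800)
n <= 1, return acc = 3628800


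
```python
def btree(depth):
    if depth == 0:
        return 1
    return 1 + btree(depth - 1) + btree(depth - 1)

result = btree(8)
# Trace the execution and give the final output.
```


btree(8)
= 1 + btree(7) + btree(7)
= 1 + 2 * btree(7)
btree(k) = 2^(k+1) - 1
btree(0) = 1
btree(1) = 3
btree(2) = 7
btree(3) = 15
btree(4) = 31
btree(8) = 2^9 - 1 = 511


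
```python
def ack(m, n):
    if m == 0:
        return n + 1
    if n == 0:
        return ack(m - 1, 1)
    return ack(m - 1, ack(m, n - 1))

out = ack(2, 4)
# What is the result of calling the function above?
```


ack(2, 4)
= ack(1, ack(2, 3))
First compute ack(2, 3) = 9
= ack(1, 9)
= 11


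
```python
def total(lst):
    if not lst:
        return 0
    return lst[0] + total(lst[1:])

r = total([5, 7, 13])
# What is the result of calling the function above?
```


total([5, 7, 13])
= 5 + total([7, 13])
= 5 + 7 + total([13])
= 5 + 7 + 13 + total([])
= 5 + 7 + 13 + 0
= 25


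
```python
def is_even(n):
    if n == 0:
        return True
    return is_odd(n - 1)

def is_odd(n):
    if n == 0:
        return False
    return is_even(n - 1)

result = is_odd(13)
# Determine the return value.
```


is_odd(13)
= is_even(12)
= is_odd(11)
= is_even(10)
= is_odd(9)
= is_even(8)
= is_odd(7)
= is_even(6)
= is_odd(5)
= is_even(4)
= is_odd(3)
= is_even(2)
= is_odd(1)
= is_even(0)
n == 0: return True
= True


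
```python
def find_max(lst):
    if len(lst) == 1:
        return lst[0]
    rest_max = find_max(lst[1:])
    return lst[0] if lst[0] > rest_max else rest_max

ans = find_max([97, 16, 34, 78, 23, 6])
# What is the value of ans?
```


find_max([97, 16, 34, 78, 23, 6])
= compare 97 with find_max([16, 34, 78, 23, 6])
= compare 16 with find_max([34, 78, 23, 6])
= compare 34 with find_max([78, 23, 6])
= compare 78 with find_max([23, 6])
= compare 23 with find_max([6])
Base: find_max([6]) = 6
compare 23 with 6: max = 23
compare 78 with 23: max = 78
compare 34 with 78: max = 78
compare 16 with 78: max = 78
compare 97 with 78: max = 97
= 97


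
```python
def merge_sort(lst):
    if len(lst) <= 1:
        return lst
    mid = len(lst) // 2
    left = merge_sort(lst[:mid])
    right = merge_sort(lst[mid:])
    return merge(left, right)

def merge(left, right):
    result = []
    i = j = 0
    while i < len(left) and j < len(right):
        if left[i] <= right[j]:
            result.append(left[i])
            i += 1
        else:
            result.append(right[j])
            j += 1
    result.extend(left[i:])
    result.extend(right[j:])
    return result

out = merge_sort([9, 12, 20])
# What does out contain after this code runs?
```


merge_sort([9, 12, 20])
Split into [9] and [12, 20]
Left sorted: [9]
Right sorted: [12, 20]
Merge [9] and [12, 20]
= [9, 12, 20]


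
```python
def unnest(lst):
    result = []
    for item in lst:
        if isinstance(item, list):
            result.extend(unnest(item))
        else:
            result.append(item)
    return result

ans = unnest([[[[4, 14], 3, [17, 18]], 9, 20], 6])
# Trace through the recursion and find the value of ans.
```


unnest([[[[4, 14], 3, [17, 18]], 9, 20], 6])
Processing each element:
  [[[4, 14], 3, [17, 18]], 9, 20] is a list -> unnest recursively -> [4, 14, 3, 17, 18, 9, 20]
  6 is not a list -> append 6
= [4, 14, 3, 17, 18, 9, 20, 6]


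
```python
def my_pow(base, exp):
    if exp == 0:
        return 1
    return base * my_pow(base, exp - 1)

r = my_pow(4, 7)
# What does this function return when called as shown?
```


my_pow(4, 7)
= 4 * my_pow(4, 6)
= 4 * 4 * my_pow(4, 5)
= 4 * 4 * 4 * my_pow(4, 4)
= 4 * 4 * 4 * 4 * my_pow(4, 3)
= 4 * 4 * 4 * 4 * 4 * my_pow(4, 2)
= 4 * 4 * 4 * 4 * 4 * 4 * my_pow(4, 1)
= 4 * 4 * 4 * 4 * 4 * 4 * 4 * my_pow(4, 0)
= 4 * 4 * 4 * 4 * 4 * 4 * 4 * 1
= 16384


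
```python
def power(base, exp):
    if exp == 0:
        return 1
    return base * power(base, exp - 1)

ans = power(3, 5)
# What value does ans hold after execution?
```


power(3, 5)
= 3 * power(3, 4)
= 3 * 3 * power(3, 3)
= 3 * 3 * 3 * power(3, 2)
= 3 * 3 * 3 * 3 * power(3, 1)
= 3 * 3 * 3 * 3 * 3 * power(3, 0)
= 3 * 3 * 3 * 3 * 3 * 1
= 243


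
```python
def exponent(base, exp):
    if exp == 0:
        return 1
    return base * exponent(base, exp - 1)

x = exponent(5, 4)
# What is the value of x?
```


exponent(5, 4)
= 5 * exponent(5, 3)
= 5 * 5 * exponent(5, 2)
= 5 * 5 * 5 * exponent(5, 1)
= 5 * 5 * 5 * 5 * exponent(5, 0)
= 5 * 5 * 5 * 5 * 1
= 625


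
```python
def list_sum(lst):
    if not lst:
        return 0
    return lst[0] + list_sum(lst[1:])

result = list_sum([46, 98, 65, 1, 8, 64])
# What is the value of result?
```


list_sum([46, 98, 65, 1, 8, 64])
= 46 + list_sum([98, 65, 1, 8, 64])
= 46 + 98 + list_sum([65, 1, 8, 64])
= 46 + 98 + 65 + list_sum([1, 8, 64])
= 46 + 98 + 65 + 1 + list_sum([8, 64])
= 46 + 98 + 65 + 1 + 8 + list_sum([64])
= 46 + 98 + 65 + 1 + 8 + 64 + list_sum([])
= 46 + 98 + 65 + 1 + 8 + 64 + 0
= 282


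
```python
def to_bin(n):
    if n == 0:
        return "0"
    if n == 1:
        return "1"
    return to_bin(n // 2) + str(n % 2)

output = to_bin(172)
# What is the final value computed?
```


to_bin(172)
= to_bin(86) + "0"
= to_bin(43) + "0" + "0"
= to_bin(21) + "1" + "0" + "0"
= to_bin(10) + "1" + "1" + "0" + "0"
= to_bin(5) + "0" + "1" + "1" + "0" + "0"
= to_bin(2) + "1" + "0" + "1" + "1" + "0" + "0"
= to_bin(1) + "0" + "1" + "0" + "1" + "1" + "0" + "0"
= "1" + "0" + "1" + "0" + "1" + "1" + "0" + "0"
= "10101100"


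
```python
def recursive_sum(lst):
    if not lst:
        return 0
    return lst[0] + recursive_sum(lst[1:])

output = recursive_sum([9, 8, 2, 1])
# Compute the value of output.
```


recursive_sum([9, 8, 2, 1])
= 9 + recursive_sum([8, 2, 1])
= 9 + 8 + recursive_sum([2, 1])
= 9 + 8 + 2 + recursive_sum([1])
= 9 + 8 + 2 + 1 + recursive_sum([])
= 9 + 8 + 2 + 1 + 0
= 20


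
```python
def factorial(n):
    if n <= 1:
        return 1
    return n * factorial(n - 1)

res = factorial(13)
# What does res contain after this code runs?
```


factorial(13)
= 13 * factorial(12)
= 13 * 12 * factorial(11)
= 13 * 12 * 11 * factorial(10)
= 13 * 12 * 11 * 10 * factorial(9)
= 13 * 12 * 11 * 10 * 9 * factorial(8)
= 13 * 12 * 11 * 10 * 9 * 8 * factorial(7)
= 13 * 12 * 11 * 10 * 9 * 8 * 7 * factorial(6)
= 13 * 12 * 11 * 10 * 9 * 8 * 7 * 6 * factorial(5)
= 13 * 12 * 11 * 10 * 9 * 8 * 7 * 6 * 5 * factorial(4)
= 13 * 12 * 11 * 10 * 9 * 8 * 7 * 6 * 5 * 4 * factorial(3)
= 13 * 12 * 11 * 10 * 9 * 8 * 7 * 6 * 5 * 4 * 3 * factorial(2)
= 13 * 12 * 11 * 10 * 9 * 8 * 7 * 6 * 5 * 4 * 3 * 2 * factorial(1)
= 13 * 12 * 11 * 10 * 9 * 8 * 7 * 6 * 5 * 4 * 3 * 2 * 1
= 6227020800


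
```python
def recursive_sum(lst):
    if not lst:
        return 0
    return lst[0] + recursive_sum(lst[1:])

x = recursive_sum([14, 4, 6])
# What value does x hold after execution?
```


recursive_sum([14, 4, 6])
= 14 + recursive_sum([4, 6])
= 14 + 4 + recursive_sum([6])
= 14 + 4 + 6 + recursive_sum([])
= 14 + 4 + 6 + 0
= 24


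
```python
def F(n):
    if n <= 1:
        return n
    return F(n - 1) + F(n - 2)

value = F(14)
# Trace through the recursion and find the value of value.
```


F(14)
= F(13) + F(12)
= (F(12) + F(11)) + F(12)
Computing bottom-up: F(0)=0, F(1)=1, F(2)=1, F(3)=2, F(4)=3, F(5)=5, F(6)=8, F(7)=13, F(8)=21, F(9)=34, F(10)=55, F(11)=89, F(12)=144, F(13)=233, F(14)=377
= 377


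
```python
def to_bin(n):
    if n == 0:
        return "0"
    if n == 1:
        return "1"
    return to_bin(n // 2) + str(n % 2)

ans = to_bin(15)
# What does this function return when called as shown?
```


to_bin(15)
= to_bin(7) + "1"
= to_bin(3) + "1" + "1"
= to_bin(1) + "1" + "1" + "1"
= "1" + "1" + "1" + "1"
= "1111"


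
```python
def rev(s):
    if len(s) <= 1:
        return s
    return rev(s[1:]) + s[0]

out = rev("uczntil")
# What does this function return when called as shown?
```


rev("uczntil")
= rev("czntil") + "u"
= rev("zntil") + "c" + "u"
= rev("ntil") + "z" + "c" + "u"
= rev("til") + "n" + "z" + "c" + "u"
= rev("il") + "t" + "n" + "z" + "c" + "u"
= rev("l") + "i" + "t" + "n" + "z" + "c" + "u"
= "l" + "i" + "t" + "n" + "z" + "c" + "u"
= "litnzcu"


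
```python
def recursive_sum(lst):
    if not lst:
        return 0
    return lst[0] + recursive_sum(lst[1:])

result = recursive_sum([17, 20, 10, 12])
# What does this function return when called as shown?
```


recursive_sum([17, 20, 10, 12])
= 17 + recursive_sum([20, 10, 12])
= 17 + 20 + recursive_sum([10, 12])
= 17 + 20 + 10 + recursive_sum([12])
= 17 + 20 + 10 + 12 + recursive_sum([])
= 17 + 20 + 10 + 12 + 0
= 59


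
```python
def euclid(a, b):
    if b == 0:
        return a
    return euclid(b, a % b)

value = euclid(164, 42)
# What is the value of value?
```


euclid(164, 42)
= euclid(42, 164 % 42) = euclid(42, 38)
= euclid(38, 42 % 38) = euclid(38, 4)
= euclid(4, 38 % 4) = euclid(4, 2)
= euclid(2, 4 % 2) = euclid(2, 0)
b == 0, return a = 2


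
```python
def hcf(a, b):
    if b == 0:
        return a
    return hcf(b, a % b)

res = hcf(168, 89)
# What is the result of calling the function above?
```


hcf(168, 89)
= hcf(89, 168 % 89) = hcf(89, 79)
= hcf(79, 89 % 79) = hcf(79, 10)
= hcf(10, 79 % 10) = hcf(10, 9)
= hcf(9, 10 % 9) = hcf(9, 1)
= hcf(1, 9 % 1) = hcf(1, 0)
b == 0, return a = 1


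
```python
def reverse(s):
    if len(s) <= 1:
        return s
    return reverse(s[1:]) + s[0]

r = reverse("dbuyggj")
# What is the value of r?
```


reverse("dbuyggj")
= reverse("buyggj") + "d"
= reverse("uyggj") + "b" + "d"
= reverse("yggj") + "u" + "b" + "d"
= reverse("ggj") + "y" + "u" + "b" + "d"
= reverse("gj") + "g" + "y" + "u" + "b" + "d"
= reverse("j") + "g" + "g" + "y" + "u" + "b" + "d"
= "j" + "g" + "g" + "y" + "u" + "b" + "d"
= "jggyubd"


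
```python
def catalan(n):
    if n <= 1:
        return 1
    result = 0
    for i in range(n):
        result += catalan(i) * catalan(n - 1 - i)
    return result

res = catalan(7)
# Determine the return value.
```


catalan(7)
= sum of catalan(i) * catalan(7-1-i) for i in 0..6
First compute sub-values bottom-up:
  catalan(0) = 1, catalan(1) = 1
  catalan(2) = 1*1 + 1*1 = 2
  catalan(3) = 1*2 + 1*1 + 2*1 = 5
  catalan(4) = 1*5 + 1*2 + 2*1 + 5*1 = 14
  catalan(5) = 1*14 + 1*5 + 2*2 + 5*1 + 14*1 = 42
  catalan(6) = 1*42 + 1*14 + 2*5 + 5*2 + 14*1 + 42*1 = 132
Now catalan(7):
  catalan(0)*catalan(6) = 1*132 = 132
  catalan(1)*catalan(5) = 1*42 = 42
  catalan(2)*catalan(4) = 2*14 = 28
  catalan(3)*catalan(3) = 5*5 = 25
  catalan(4)*catalan(2) = 14*2 = 28
  catalan(5)*catalan(1) = 42*1 = 42
  catalan(6)*catalan(0) = 132*1 = 132
= 132 + 42 + 28 + 25 + 28 + 42 + 132
= 429


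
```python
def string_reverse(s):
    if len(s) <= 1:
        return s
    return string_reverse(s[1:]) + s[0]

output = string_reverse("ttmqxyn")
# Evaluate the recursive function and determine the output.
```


string_reverse("ttmqxyn")
= string_reverse("tmqxyn") + "t"
= string_reverse("mqxyn") + "t" + "t"
= string_reverse("qxyn") + "m" + "t" + "t"
= string_reverse("xyn") + "q" + "m" + "t" + "t"
= string_reverse("yn") + "x" + "q" + "m" + "t" + "t"
= string_reverse("n") + "y" + "x" + "q" + "m" + "t" + "t"
= "n" + "y" + "x" + "q" + "m" + "t" + "t"
= "nyxqmtt"


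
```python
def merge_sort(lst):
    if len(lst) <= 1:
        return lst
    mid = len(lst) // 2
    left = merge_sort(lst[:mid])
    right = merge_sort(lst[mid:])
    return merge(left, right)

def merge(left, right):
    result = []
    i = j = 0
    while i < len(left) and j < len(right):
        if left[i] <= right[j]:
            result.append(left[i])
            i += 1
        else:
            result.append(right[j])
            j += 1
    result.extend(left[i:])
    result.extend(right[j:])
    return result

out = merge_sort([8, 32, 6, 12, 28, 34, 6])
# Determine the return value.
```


merge_sort([8, 32, 6, 12, 28, 34, 6])
Split into [8, 32, 6] and [12, 28, 34, 6]
Left sorted: [6, 8, 32]
Right sorted: [6, 12, 28, 34]
Merge [6, 8, 32] and [6, 12, 28, 34]
= [6, 6, 8, 12, 28, 32, 34]


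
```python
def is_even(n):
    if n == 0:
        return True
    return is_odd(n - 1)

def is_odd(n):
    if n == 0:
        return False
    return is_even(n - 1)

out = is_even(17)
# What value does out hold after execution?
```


is_even(17)
= is_odd(16)
= is_even(15)
= is_odd(14)
= is_even(13)
= is_odd(12)
= is_even(11)
= is_odd(10)
= is_even(9)
= is_odd(8)
= is_even(7)
= is_odd(6)
= is_even(5)
= is_odd(4)
= is_even(3)
= is_odd(2)
= is_even(1)
= is_odd(0)
n == 0: return False
= False


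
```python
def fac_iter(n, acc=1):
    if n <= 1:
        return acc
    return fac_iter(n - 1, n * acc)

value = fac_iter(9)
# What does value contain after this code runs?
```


fac_iter(9, 1)
= fac_iter(8, 9 * 1) = fac_iter(8, 9)
= fac_iter(7, 8 * 9) = fac_iter(7, 72)
= fac_iter(6, 7 * 72) = fac_iter(6, 504)
= fac_iter(5, 6 * 504) = fac_iter(5, 3024)
= fac_iter(4, 5 * 3024) = fac_iter(4, 15120)
= fac_iter(3, 4 * 15120) = fac_iter(3, 60480)
= fac_iter(2, 3 * 60480) = fac_iter(2, 181440)
= fac_iter(1, 2 * 181440) = fac_iter(1, 362880)
n <= 1, return acc = 362880


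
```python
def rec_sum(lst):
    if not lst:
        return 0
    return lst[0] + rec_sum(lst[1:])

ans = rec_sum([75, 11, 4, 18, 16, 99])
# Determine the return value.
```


rec_sum([75, 11, 4, 18, 16, 99])
= 75 + rec_sum([11, 4, 18, 16, 99])
= 75 + 11 + rec_sum([4, 18, 16, 99])
= 75 + 11 + 4 + rec_sum([18, 16, 99])
= 75 + 11 + 4 + 18 + rec_sum([16, 99])
= 75 + 11 + 4 + 18 + 16 + rec_sum([99])
= 75 + 11 + 4 + 18 + 16 + 99 + rec_sum([])
= 75 + 11 + 4 + 18 + 16 + 99 + 0
= 223


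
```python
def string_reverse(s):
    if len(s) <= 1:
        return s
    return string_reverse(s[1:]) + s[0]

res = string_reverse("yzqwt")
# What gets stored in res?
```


string_reverse("yzqwt")
= string_reverse("zqwt") + "y"
= string_reverse("qwt") + "z" + "y"
= string_reverse("wt") + "q" + "z" + "y"
= string_reverse("t") + "w" + "q" + "z" + "y"
= "t" + "w" + "q" + "z" + "y"
= "twqzy"


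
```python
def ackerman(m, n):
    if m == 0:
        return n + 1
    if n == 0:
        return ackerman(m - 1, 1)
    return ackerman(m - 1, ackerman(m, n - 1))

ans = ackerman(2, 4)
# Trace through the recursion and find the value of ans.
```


ackerman(2, 4)
= ackerman(1, ackerman(2, 3))
First compute ackerman(2, 3) = 9
= ackerman(1, 9)
= 11


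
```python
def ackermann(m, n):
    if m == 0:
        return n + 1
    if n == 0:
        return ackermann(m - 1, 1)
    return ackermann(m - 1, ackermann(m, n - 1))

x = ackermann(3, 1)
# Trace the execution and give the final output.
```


ackermann(3, 1)
= ackermann(2, ackermann(3, 0))
First compute ackermann(3, 0) = 5
= ackermann(2, 5)
= 13


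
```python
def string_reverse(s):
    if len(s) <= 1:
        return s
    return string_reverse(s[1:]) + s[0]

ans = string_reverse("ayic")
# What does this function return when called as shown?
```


string_reverse("ayic")
= string_reverse("yic") + "a"
= string_reverse("ic") + "y" + "a"
= string_reverse("c") + "i" + "y" + "a"
= "c" + "i" + "y" + "a"
= "ciya"


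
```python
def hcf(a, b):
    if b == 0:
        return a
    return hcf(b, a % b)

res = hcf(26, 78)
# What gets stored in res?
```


hcf(26, 78)
= hcf(78, 26 % 78) = hcf(78, 26)
= hcf(26, 78 % 26) = hcf(26, 0)
b == 0, return a = 26


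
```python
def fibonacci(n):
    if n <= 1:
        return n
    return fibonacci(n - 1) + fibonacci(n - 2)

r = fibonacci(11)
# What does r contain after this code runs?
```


fibonacci(11)
= fibonacci(10) + fibonacci(9)
= (fibonacci(9) + fibonacci(8)) + fibonacci(9)
Computing bottom-up: fibonacci(0)=0, fibonacci(1)=1, fibonacci(2)=1, fibonacci(3)=2, fibonacci(4)=3, fibonacci(5)=5, fibonacci(6)=8, fibonacci(7)=13, fibonacci(8)=21, fibonacci(9)=34, fibonacci(10)=55, fibonacci(11)=89
= 89


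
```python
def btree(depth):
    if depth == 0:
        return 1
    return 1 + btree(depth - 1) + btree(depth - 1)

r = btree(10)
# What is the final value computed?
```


btree(10)
= 1 + btree(9) + btree(9)
= 1 + 2 * btree(9)
btree(k) = 2^(k+1) - 1
btree(0) = 1
btree(1) = 3
btree(2) = 7
btree(3) = 15
btree(4) = 31
btree(10) = 2^11 - 1 = 2047


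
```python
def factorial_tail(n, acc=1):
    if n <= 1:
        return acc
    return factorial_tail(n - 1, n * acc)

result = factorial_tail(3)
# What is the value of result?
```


factorial_tail(3, 1)
= factorial_tail(2, 3 * 1) = factorial_tail(2, 3)
= factorial_tail(1, 2 * 3) = factorial_tail(1, 6)
n <= 1, return acc = 6


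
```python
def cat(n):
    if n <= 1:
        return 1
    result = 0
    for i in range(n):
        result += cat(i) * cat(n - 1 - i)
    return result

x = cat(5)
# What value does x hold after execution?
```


cat(5)
= sum of cat(i) * cat(5-1-i) for i in 0..4
First compute sub-values bottom-up:
  cat(0) = 1, cat(1) = 1
  cat(2) = 1*1 + 1*1 = 2
  cat(3) = 1*2 + 1*1 + 2*1 = 5
  cat(4) = 1*5 + 1*2 + 2*1 + 5*1 = 14
Now cat(5):
  cat(0)*cat(4) = 1*14 = 14
  cat(1)*cat(3) = 1*5 = 5
  cat(2)*cat(2) = 2*2 = 4
  cat(3)*cat(1) = 5*1 = 5
  cat(4)*cat(0) = 14*1 = 14
= 14 + 5 + 4 + 5 + 14
= 42


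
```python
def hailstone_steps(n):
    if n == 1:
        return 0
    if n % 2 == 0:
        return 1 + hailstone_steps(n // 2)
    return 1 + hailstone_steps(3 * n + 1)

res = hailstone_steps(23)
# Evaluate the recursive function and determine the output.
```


hailstone_steps(23)
23 is odd -> 3*23+1 = 70 -> hailstone_steps(70)
70 is even -> hailstone_steps(35)
35 is odd -> 3*35+1 = 106 -> hailstone_steps(106)
106 is even -> hailstone_steps(53)
53 is odd -> 3*53+1 = 160 -> hailstone_steps(160)
160 is even -> hailstone_steps(80)
80 is even -> hailstone_steps(40)
40 is even -> hailstone_steps(20)
20 is even -> hailstone_steps(10)
10 is even -> hailstone_steps(5)
5 is odd -> 3*5+1 = 16 -> hailstone_steps(16)
16 is even -> hailstone_steps(8)
8 is even -> hailstone_steps(4)
4 is even -> hailstone_steps(2)
2 is even -> hailstone_steps(1)
Reached 1 after 15 steps
= 15


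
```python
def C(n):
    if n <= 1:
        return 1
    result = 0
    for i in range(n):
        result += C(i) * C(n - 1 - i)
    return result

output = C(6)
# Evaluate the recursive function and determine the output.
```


C(6)
= sum of C(i) * C(6-1-i) for i in 0..5
First compute sub-values bottom-up:
  C(0) = 1, C(1) = 1
  C(2) = 1*1 + 1*1 = 2
  C(3) = 1*2 + 1*1 + 2*1 = 5
  C(4) = 1*5 + 1*2 + 2*1 + 5*1 = 14
  C(5) = 1*14 + 1*5 + 2*2 + 5*1 + 14*1 = 42
Now C(6):
  C(0)*C(5) = 1*42 = 42
  C(1)*C(4) = 1*14 = 14
  C(2)*C(3) = 2*5 = 10
  C(3)*C(2) = 5*2 = 10
  C(4)*C(1) = 14*1 = 14
  C(5)*C(0) = 42*1 = 42
= 42 + 14 + 10 + 10 + 14 + 42
= 132


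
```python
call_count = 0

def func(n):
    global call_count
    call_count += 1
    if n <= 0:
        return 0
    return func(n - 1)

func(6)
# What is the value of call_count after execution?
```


func(6) calls func(5) calls ... calls func(0)
Total calls: 6 + 1 (for base case) = 7


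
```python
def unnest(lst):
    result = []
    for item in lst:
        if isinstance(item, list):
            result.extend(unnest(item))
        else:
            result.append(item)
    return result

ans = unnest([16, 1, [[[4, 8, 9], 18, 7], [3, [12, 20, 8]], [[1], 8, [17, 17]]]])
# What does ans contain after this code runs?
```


unnest([16, 1, [[[4, 8, 9], 18, 7], [3, [12, 20, 8]], [[1], 8, [17, 17]]]])
Processing each element:
  16 is not a list -> append 16
  1 is not a list -> append 1
  [[[4, 8, 9], 18, 7], [3, [12, 20, 8]], [[1], 8, [17, 17]]] is a list -> unnest recursively -> [4, 8, 9, 18, 7, 3, 12, 20, 8, 1, 8, 17, 17]
= [16, 1, 4, 8, 9, 18, 7, 3, 12, 20, 8, 1, 8, 17, 17]


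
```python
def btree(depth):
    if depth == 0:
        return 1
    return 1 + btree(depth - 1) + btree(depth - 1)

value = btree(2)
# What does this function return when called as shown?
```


btree(2)
= 1 + btree(1) + btree(1)
= 1 + 2 * btree(1)
btree(k) = 2^(k+1) - 1
btree(0) = 1
btree(1) = 3
btree(2) = 7
btree(2) = 2^3 - 1 = 7


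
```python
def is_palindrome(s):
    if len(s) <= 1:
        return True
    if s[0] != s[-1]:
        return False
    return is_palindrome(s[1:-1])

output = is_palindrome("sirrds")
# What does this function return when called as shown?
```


is_palindrome("sirrds")
"sirrds": s[0]='s' == s[-1]='s' -> is_palindrome("irrd")
"irrd": s[0]='i' != s[-1]='d' -> False
= False


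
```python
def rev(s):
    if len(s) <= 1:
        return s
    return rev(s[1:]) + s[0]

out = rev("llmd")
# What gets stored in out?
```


rev("llmd")
= rev("lmd") + "l"
= rev("md") + "l" + "l"
= rev("d") + "m" + "l" + "l"
= "d" + "m" + "l" + "l"
= "dmll"


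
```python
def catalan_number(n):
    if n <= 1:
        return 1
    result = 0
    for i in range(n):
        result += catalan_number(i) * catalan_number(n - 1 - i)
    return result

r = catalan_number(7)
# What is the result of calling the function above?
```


catalan_number(7)
= sum of catalan_number(i) * catalan_number(7-1-i) for i in 0..6
First compute sub-values bottom-up:
  catalan_number(0) = 1, catalan_number(1) = 1
  catalan_number(2) = 1*1 + 1*1 = 2
  catalan_number(3) = 1*2 + 1*1 + 2*1 = 5
  catalan_number(4) = 1*5 + 1*2 + 2*1 + 5*1 = 14
  catalan_number(5) = 1*14 + 1*5 + 2*2 + 5*1 + 14*1 = 42
  catalan_number(6) = 1*42 + 1*14 + 2*5 + 5*2 + 14*1 + 42*1 = 132
Now catalan_number(7):
  catalan_number(0)*catalan_number(6) = 1*132 = 132
  catalan_number(1)*catalan_number(5) = 1*42 = 42
  catalan_number(2)*catalan_number(4) = 2*14 = 28
  catalan_number(3)*catalan_number(3) = 5*5 = 25
  catalan_number(4)*catalan_number(2) = 14*2 = 28
  catalan_number(5)*catalan_number(1) = 42*1 = 42
  catalan_number(6)*catalan_number(0) = 132*1 = 132
= 132 + 42 + 28 + 25 + 28 + 42 + 132
= 429
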